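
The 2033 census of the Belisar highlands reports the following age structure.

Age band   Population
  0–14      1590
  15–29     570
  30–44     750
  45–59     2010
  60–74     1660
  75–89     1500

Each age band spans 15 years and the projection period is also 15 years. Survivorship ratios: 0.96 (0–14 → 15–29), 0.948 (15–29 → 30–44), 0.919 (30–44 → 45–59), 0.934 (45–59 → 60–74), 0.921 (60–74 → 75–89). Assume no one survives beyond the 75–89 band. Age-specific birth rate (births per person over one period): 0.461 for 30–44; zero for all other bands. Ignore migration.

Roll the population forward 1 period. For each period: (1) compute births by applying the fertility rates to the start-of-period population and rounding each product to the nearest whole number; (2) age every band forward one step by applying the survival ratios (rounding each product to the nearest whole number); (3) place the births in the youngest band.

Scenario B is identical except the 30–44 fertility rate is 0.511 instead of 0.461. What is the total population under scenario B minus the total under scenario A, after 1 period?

After projecting period 1:
Births: 750 × 0.461 = 346
15–29: 1590 × 0.96 = 1526
30–44: 570 × 0.948 = 540
45–59: 750 × 0.919 = 689
60–74: 2010 × 0.934 = 1877
75–89: 1660 × 0.921 = 1529
→ [346, 1526, 540, 689, 1877, 1529]
Scenario A total after 1 period: 6507
Scenario B projection —
After projecting period 1:
Births: 750 × 0.511 = 383
15–29: 1590 × 0.96 = 1526
30–44: 570 × 0.948 = 540
45–59: 750 × 0.919 = 689
60–74: 2010 × 0.934 = 1877
75–89: 1660 × 0.921 = 1529
→ [383, 1526, 540, 689, 1877, 1529]
Scenario B total after 1 period: 6544
Difference B − A = 6544 − 6507 = 37

37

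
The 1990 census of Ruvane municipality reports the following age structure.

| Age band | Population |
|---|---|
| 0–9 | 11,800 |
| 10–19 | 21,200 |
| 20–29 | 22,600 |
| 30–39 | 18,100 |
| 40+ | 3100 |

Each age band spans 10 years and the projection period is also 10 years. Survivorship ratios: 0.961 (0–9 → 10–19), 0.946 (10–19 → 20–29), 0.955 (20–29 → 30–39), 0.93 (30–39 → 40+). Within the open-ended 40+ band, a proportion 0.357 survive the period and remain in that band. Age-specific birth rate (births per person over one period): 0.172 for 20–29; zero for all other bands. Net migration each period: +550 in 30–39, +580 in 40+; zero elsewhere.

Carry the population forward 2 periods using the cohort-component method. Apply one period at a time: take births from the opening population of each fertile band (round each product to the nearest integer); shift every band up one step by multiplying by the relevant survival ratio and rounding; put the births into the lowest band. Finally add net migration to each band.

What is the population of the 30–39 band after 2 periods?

19703

— Period 1 —
Births: 22600 * 0.172 = 3887
10–19: 11800 * 0.961 = 11340
20–29: 21200 * 0.946 = 20055
30–39: 22600 * 0.955 = 21583
40+: 18100 * 0.93 + 3100 * 0.357 = 16833 + 1107 = 17940
Net migration: 30–39 + 550 → 22133; 40+ + 580 → 18520
End of period: [3887, 11340, 20055, 22133, 18520]
— Period 2 —
Births: 20055 * 0.172 = 3449
10–19: 3887 * 0.961 = 3735
20–29: 11340 * 0.946 = 10728
30–39: 20055 * 0.955 = 19153
40+: 22133 * 0.93 + 18520 * 0.357 = 20584 + 6612 = 27196
Net migration: 30–39 + 550 → 19703; 40+ + 580 → 27776
End of period: [3449, 3735, 10728, 19703, 27776]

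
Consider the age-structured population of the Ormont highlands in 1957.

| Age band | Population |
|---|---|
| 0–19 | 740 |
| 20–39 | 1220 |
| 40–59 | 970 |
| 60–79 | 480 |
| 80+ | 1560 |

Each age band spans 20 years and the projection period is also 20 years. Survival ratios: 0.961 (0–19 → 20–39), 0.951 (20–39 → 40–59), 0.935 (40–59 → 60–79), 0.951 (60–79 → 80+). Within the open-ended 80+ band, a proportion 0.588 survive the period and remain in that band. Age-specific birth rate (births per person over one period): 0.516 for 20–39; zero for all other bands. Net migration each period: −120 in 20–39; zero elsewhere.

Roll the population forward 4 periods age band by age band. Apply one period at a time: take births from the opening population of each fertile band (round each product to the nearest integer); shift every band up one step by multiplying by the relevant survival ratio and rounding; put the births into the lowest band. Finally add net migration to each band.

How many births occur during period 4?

(Bands numbered youngest = 1 to oldest = 5.)
— Period 1 —
Births: 1220 × 0.516 = 630
Band 2: 740 × 0.961 = 711
Band 3: 1220 × 0.951 = 1160
Band 4: 970 × 0.935 = 907
Band 5: 480 × 0.951 + 1560 × 0.588 = 456 + 917 = 1373
Net migration: Band 2 − 120 → 591
Giving 630 / 591 / 1160 / 907 / 1373.
— Period 2 —
Births: 591 × 0.516 = 305
Band 2: 630 × 0.961 = 605
Band 3: 591 × 0.951 = 562
Band 4: 1160 × 0.935 = 1085
Band 5: 907 × 0.951 + 1373 × 0.588 = 863 + 807 = 1670
Net migration: Band 2 − 120 → 485
Giving 305 / 485 / 562 / 1085 / 1670.
— Period 3 —
Births: 485 × 0.516 = 250
Band 2: 305 × 0.961 = 293
Band 3: 485 × 0.951 = 461
Band 4: 562 × 0.935 = 525
Band 5: 1085 × 0.951 + 1670 × 0.588 = 1032 + 982 = 2014
Net migration: Band 2 − 120 → 173
Giving 250 / 173 / 461 / 525 / 2014.
— Period 4 —
Births: 173 × 0.516 = 89
Band 2: 250 × 0.961 = 240
Band 3: 173 × 0.951 = 165
Band 4: 461 × 0.935 = 431
Band 5: 525 × 0.951 + 2014 × 0.588 = 499 + 1184 = 1683
Net migration: Band 2 − 120 → 120
Giving 89 / 120 / 165 / 431 / 1683.

89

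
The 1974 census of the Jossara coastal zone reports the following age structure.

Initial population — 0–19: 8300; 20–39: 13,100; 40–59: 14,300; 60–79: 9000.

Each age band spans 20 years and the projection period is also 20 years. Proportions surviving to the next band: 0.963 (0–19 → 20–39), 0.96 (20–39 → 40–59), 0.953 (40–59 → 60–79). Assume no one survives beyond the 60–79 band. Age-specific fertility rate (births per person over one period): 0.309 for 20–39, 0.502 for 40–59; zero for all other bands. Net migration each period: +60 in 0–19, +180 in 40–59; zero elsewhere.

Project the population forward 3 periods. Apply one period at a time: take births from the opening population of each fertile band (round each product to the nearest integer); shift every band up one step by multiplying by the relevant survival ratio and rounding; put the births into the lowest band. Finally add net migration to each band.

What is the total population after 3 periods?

Let band 1 be 0–19 through band 4 = 60–79.
Period 1.
Births: 13100 × 0.309 = 4048  |  14300 × 0.502 = 7179 ⇒ total 11227
Band 2: 8300 × 0.963 = 7993
Band 3: 13100 × 0.96 = 12576
Band 4: 14300 × 0.953 = 13628
Net migration: Band 1 + 60 → 11287; Band 3 + 180 → 12756
End of period: [11287, 7993, 12756, 13628]
Period 2.
Births: 7993 × 0.309 = 2470  |  12756 × 0.502 = 6404 ⇒ total 8874
Band 2: 11287 × 0.963 = 10869
Band 3: 7993 × 0.96 = 7673
Band 4: 12756 × 0.953 = 12156
Net migration: Band 1 + 60 → 8934; Band 3 + 180 → 7853
End of period: [8934, 10869, 7853, 12156]
Period 3.
Births: 10869 × 0.309 = 3359  |  7853 × 0.502 = 3942 ⇒ total 7301
Band 2: 8934 × 0.963 = 8603
Band 3: 10869 × 0.96 = 10434
Band 4: 7853 × 0.953 = 7484
Net migration: Band 1 + 60 → 7361; Band 3 + 180 → 10614
End of period: [7361, 8603, 10614, 7484]
Total after period 3: 7361 + 8603 + 10614 + 7484 = 34062

34062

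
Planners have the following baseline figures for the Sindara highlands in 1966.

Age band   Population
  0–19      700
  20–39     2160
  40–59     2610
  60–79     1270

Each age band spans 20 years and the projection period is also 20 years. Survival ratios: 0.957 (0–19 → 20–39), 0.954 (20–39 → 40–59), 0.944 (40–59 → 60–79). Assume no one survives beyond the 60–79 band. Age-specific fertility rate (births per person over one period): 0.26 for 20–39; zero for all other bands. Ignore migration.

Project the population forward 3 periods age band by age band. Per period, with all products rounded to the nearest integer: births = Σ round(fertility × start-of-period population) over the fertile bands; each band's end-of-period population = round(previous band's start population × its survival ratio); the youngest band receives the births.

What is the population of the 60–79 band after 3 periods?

603

Numbering the groups 1..4 from youngest to oldest:
[period 1]
Births: 2160 × 0.26 = 562
Group 2: 700 × 0.957 = 670
Group 3: 2160 × 0.954 = 2061
Group 4: 2610 × 0.944 = 2464
Giving 562 / 670 / 2061 / 2464.
[period 2]
Births: 670 × 0.26 = 174
Group 2: 562 × 0.957 = 538
Group 3: 670 × 0.954 = 639
Group 4: 2061 × 0.944 = 1946
Giving 174 / 538 / 639 / 1946.
[period 3]
Births: 538 × 0.26 = 140
Group 2: 174 × 0.957 = 167
Group 3: 538 × 0.954 = 513
Group 4: 639 × 0.944 = 603
Giving 140 / 167 / 513 / 603.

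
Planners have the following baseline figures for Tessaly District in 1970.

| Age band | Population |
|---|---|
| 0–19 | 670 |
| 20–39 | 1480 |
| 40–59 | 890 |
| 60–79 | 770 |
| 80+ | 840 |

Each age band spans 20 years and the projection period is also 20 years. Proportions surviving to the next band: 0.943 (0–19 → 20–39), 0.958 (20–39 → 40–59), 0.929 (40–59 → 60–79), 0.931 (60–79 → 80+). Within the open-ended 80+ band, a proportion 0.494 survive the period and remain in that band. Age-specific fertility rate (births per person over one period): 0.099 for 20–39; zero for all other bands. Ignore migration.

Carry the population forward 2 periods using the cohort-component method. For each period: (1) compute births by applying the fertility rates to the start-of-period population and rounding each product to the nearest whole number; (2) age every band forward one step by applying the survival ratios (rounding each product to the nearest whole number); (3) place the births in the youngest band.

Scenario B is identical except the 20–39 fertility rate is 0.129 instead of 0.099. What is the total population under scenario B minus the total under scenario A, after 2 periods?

Let band 1 be 0–19 through band 5 = 80+.
Period 1.
Births: 1480 × 0.099 = 147
Band 2: 670 × 0.943 = 632
Band 3: 1480 × 0.958 = 1418
Band 4: 890 × 0.929 = 827
Band 5: 770 × 0.931 + 840 × 0.494 = 717 + 415 = 1132
Giving 147 / 632 / 1418 / 827 / 1132.
Period 2.
Births: 632 × 0.099 = 63
Band 2: 147 × 0.943 = 139
Band 3: 632 × 0.958 = 605
Band 4: 1418 × 0.929 = 1317
Band 5: 827 × 0.931 + 1132 × 0.494 = 770 + 559 = 1329
Giving 63 / 139 / 605 / 1317 / 1329.
Scenario A total after 2 periods: 3453
Scenario B projection —
Period 1.
Births: 1480 × 0.129 = 191
Band 2: 670 × 0.943 = 632
Band 3: 1480 × 0.958 = 1418
Band 4: 890 × 0.929 = 827
Band 5: 770 × 0.931 + 840 × 0.494 = 717 + 415 = 1132
Giving 191 / 632 / 1418 / 827 / 1132.
Period 2.
Births: 632 × 0.129 = 82
Band 2: 191 × 0.943 = 180
Band 3: 632 × 0.958 = 605
Band 4: 1418 × 0.929 = 1317
Band 5: 827 × 0.931 + 1132 × 0.494 = 770 + 559 = 1329
Giving 82 / 180 / 605 / 1317 / 1329.
Scenario B total after 2 periods: 3513
Difference B − A = 3513 − 3453 = 60

60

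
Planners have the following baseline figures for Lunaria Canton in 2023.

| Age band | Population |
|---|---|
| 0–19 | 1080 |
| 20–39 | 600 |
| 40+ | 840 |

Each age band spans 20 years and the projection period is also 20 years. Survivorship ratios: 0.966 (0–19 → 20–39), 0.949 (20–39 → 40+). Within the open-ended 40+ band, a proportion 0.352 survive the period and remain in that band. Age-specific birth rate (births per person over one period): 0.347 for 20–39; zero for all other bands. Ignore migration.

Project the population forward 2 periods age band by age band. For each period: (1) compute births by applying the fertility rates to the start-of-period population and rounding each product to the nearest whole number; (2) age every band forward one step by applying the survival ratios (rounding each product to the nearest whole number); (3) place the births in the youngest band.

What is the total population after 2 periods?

1857

(Groups numbered youngest = 1 to oldest = 3.)
Period 1:
Births: 600 × 0.347 = 208
Group 2: 1080 × 0.966 = 1043
Group 3: 600 × 0.949 + 840 × 0.352 = 569 + 296 = 865
Giving 208 / 1043 / 865.
Period 2:
Births: 1043 × 0.347 = 362
Group 2: 208 × 0.966 = 201
Group 3: 1043 × 0.949 + 865 × 0.352 = 990 + 304 = 1294
Giving 362 / 201 / 1294.
Total after period 2: 362 + 201 + 1294 = 1857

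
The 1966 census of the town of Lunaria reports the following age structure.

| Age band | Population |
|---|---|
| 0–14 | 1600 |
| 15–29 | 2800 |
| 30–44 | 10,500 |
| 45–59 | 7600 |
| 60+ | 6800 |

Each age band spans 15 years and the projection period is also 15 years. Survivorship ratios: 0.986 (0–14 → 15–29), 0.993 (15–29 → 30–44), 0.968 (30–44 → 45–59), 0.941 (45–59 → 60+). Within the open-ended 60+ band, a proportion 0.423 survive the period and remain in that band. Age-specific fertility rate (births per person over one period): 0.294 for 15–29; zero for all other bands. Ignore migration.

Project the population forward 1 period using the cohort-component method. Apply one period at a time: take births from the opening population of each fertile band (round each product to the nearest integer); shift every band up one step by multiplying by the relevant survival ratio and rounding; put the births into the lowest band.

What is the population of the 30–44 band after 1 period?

2780

[period 1]
Births: 2800 × 0.294 = 823
15–29: 1600 × 0.986 = 1578
30–44: 2800 × 0.993 = 2780
45–59: 10500 × 0.968 = 10164
60+: 7600 × 0.941 + 6800 × 0.423 = 7152 + 2876 = 10028
Population now: 0–14=823, 15–29=1578, 30–44=2780, 45–59=10164, 60+=10028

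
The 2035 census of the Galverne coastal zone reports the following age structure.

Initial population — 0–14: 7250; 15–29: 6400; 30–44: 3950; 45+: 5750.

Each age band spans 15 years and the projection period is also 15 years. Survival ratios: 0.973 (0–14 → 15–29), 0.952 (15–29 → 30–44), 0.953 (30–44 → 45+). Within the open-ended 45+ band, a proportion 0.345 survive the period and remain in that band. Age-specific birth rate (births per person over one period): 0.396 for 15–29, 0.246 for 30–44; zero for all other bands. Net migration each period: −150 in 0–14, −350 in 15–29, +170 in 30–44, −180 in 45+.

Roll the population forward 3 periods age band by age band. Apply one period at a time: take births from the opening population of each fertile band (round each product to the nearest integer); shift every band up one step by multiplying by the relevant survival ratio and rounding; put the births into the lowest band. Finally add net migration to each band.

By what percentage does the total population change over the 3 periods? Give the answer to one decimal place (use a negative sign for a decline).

-23.5

Call the bands 1 to 4, youngest first.
After projecting period 1:
Births: 6400 × 0.396 = 2534 ; 3950 × 0.246 = 972 ⇒ total 3506
Band 2: 7250 × 0.973 = 7054
Band 3: 6400 × 0.952 = 6093
Band 4: 3950 × 0.953 + 5750 × 0.345 = 3764 + 1984 = 5748
Net migration: Band 1 − 150 → 3356; Band 2 − 350 → 6704; Band 3 + 170 → 6263; Band 4 − 180 → 5568
End of period: [3356, 6704, 6263, 5568]
After projecting period 2:
Births: 6704 × 0.396 = 2655 ; 6263 × 0.246 = 1541 ⇒ total 4196
Band 2: 3356 × 0.973 = 3265
Band 3: 6704 × 0.952 = 6382
Band 4: 6263 × 0.953 + 5568 × 0.345 = 5969 + 1921 = 7890
Net migration: Band 1 − 150 → 4046; Band 2 − 350 → 2915; Band 3 + 170 → 6552; Band 4 − 180 → 7710
End of period: [4046, 2915, 6552, 7710]
After projecting period 3:
Births: 2915 × 0.396 = 1154 ; 6552 × 0.246 = 1612 ⇒ total 2766
Band 2: 4046 × 0.973 = 3937
Band 3: 2915 × 0.952 = 2775
Band 4: 6552 × 0.953 + 7710 × 0.345 = 6244 + 2660 = 8904
Net migration: Band 1 − 150 → 2616; Band 2 − 350 → 3587; Band 3 + 170 → 2945; Band 4 − 180 → 8724
End of period: [2616, 3587, 2945, 8724]
Total: 23350 → 17872; change = -5478; percentage change = -23.5%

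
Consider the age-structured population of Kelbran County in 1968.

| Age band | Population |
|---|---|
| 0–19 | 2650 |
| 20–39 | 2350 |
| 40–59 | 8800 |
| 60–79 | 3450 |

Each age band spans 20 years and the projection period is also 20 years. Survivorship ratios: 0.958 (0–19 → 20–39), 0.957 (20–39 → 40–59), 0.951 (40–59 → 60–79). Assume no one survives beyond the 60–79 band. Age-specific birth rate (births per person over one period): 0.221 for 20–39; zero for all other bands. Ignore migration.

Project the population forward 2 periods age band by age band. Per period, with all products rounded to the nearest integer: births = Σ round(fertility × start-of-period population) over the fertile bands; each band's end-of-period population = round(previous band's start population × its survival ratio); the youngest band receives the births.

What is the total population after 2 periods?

Period 1:
Births: 2350 × 0.221 = 519
20–39: 2650 × 0.958 = 2539
40–59: 2350 × 0.957 = 2249
60–79: 8800 × 0.951 = 8369
End of period: [519, 2539, 2249, 8369]
Period 2:
Births: 2539 × 0.221 = 561
20–39: 519 × 0.958 = 497
40–59: 2539 × 0.957 = 2430
60–79: 2249 × 0.951 = 2139
End of period: [561, 497, 2430, 2139]
Total after period 2: 561 + 497 + 2430 + 2139 = 5627

5627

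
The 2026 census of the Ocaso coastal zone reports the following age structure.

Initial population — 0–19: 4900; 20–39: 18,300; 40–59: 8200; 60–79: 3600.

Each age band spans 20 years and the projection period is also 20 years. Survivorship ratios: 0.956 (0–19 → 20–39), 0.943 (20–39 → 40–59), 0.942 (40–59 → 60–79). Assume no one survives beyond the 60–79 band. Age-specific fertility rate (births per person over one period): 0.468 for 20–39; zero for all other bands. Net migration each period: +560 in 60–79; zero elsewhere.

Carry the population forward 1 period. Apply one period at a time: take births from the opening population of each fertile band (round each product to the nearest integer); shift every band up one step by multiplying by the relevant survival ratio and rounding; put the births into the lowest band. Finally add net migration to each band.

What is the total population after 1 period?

After projecting period 1:
Births: 18300 × 0.468 = 8564
20–39: 4900 × 0.956 = 4684
40–59: 18300 × 0.943 = 17257
60–79: 8200 × 0.942 = 7724
Net migration: 60–79 + 560 → 8284
Giving 8564 / 4684 / 17257 / 8284.
Total after period 1: 8564 + 4684 + 17257 + 8284 = 38789

38789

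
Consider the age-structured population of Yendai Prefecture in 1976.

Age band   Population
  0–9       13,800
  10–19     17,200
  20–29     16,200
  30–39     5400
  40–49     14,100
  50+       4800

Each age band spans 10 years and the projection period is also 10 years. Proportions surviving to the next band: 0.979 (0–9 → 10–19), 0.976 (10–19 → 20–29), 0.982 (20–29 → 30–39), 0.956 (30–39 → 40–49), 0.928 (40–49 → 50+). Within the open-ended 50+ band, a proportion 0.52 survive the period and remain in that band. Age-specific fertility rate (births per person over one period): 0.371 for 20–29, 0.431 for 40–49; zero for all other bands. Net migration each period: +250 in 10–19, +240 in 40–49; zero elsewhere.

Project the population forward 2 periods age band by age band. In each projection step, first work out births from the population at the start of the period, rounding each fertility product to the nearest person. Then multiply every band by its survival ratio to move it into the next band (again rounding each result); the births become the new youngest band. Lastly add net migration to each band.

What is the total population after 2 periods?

79117

Let band 1 be 0–9 through band 6 = 50+.
Period 1:
Births: 16200 * 0.371 = 6010  |  14100 * 0.431 = 6077 — total 12087
Band 2: 13800 * 0.979 = 13510
Band 3: 17200 * 0.976 = 16787
Band 4: 16200 * 0.982 = 15908
Band 5: 5400 * 0.956 = 5162
Band 6: 14100 * 0.928 + 4800 * 0.52 = 13085 + 2496 = 15581
Net migration: Band 2 + 250 → 13760; Band 5 + 240 → 5402
Population now: 0–9=12087, 10–19=13760, 20–29=16787, 30–39=15908, 40–49=5402, 50+=15581
Period 2:
Births: 16787 * 0.371 = 6228  |  5402 * 0.431 = 2328 — total 8556
Band 2: 12087 * 0.979 = 11833
Band 3: 13760 * 0.976 = 13430
Band 4: 16787 * 0.982 = 16485
Band 5: 15908 * 0.956 = 15208
Band 6: 5402 * 0.928 + 15581 * 0.52 = 5013 + 8102 = 13115
Net migration: Band 2 + 250 → 12083; Band 5 + 240 → 15448
Population now: 0–9=8556, 10–19=12083, 20–29=13430, 30–39=16485, 40–49=15448, 50+=13115
Total after period 2: 8556 + 12083 + 13430 + 16485 + 15448 + 13115 = 79117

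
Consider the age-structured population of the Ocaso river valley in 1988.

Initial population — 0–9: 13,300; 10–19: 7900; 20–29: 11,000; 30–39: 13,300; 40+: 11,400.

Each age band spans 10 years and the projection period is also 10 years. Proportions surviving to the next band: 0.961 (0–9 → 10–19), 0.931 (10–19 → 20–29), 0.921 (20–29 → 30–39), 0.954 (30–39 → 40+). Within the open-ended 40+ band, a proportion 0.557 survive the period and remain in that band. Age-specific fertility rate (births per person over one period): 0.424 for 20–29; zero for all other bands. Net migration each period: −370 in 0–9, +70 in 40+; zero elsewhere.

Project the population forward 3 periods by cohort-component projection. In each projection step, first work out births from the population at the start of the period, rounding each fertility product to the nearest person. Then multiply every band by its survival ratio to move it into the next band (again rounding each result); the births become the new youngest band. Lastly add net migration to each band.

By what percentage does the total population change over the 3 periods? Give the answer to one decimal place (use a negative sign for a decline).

-29.7

— Period 1 —
Births: 11000 * 0.424 = 4664
10–19: 13300 * 0.961 = 12781
20–29: 7900 * 0.931 = 7355
30–39: 11000 * 0.921 = 10131
40+: 13300 * 0.954 + 11400 * 0.557 = 12688 + 6350 = 19038
Net migration: 0–9 − 370 → 4294; 40+ + 70 → 19108
End of period: [4294, 12781, 7355, 10131, 19108]
— Period 2 —
Births: 7355 * 0.424 = 3119
10–19: 4294 * 0.961 = 4127
20–29: 12781 * 0.931 = 11899
30–39: 7355 * 0.921 = 6774
40+: 10131 * 0.954 + 19108 * 0.557 = 9665 + 10643 = 20308
Net migration: 0–9 − 370 → 2749; 40+ + 70 → 20378
End of period: [2749, 4127, 11899, 6774, 20378]
— Period 3 —
Births: 11899 * 0.424 = 5045
10–19: 2749 * 0.961 = 2642
20–29: 4127 * 0.931 = 3842
30–39: 11899 * 0.921 = 10959
40+: 6774 * 0.954 + 20378 * 0.557 = 6462 + 11351 = 17813
Net migration: 0–9 − 370 → 4675; 40+ + 70 → 17883
End of period: [4675, 2642, 3842, 10959, 17883]
Total: 56900 → 40001; change = -16899; percentage change = -29.7%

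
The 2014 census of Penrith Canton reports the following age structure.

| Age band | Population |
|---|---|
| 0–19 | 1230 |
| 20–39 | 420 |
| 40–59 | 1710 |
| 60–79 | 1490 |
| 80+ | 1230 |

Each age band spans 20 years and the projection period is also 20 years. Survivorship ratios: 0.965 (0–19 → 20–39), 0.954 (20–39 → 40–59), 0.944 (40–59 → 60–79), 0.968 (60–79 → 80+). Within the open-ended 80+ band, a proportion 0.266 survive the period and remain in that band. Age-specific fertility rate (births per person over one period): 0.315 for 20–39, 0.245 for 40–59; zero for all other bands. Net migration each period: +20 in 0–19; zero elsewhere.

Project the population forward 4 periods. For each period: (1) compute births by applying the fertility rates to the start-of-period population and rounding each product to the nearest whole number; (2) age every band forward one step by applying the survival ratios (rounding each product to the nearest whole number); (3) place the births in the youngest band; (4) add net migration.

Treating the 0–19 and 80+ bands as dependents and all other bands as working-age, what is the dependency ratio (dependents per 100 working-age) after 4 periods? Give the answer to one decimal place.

Call the groups 1 to 5, youngest first.
— Period 1 —
Births: 420 × 0.315 = 132 ; 1710 × 0.245 = 419 → total 551
Group 2: 1230 × 0.965 = 1187
Group 3: 420 × 0.954 = 401
Group 4: 1710 × 0.944 = 1614
Group 5: 1490 × 0.968 + 1230 × 0.266 = 1442 + 327 = 1769
Net migration: Group 1 + 20 → 571
Giving 571 / 1187 / 401 / 1614 / 1769.
— Period 2 —
Births: 1187 × 0.315 = 374 ; 401 × 0.245 = 98 → total 472
Group 2: 571 × 0.965 = 551
Group 3: 1187 × 0.954 = 1132
Group 4: 401 × 0.944 = 379
Group 5: 1614 × 0.968 + 1769 × 0.266 = 1562 + 471 = 2033
Net migration: Group 1 + 20 → 492
Giving 492 / 551 / 1132 / 379 / 2033.
— Period 3 —
Births: 551 × 0.315 = 174 ; 1132 × 0.245 = 277 → total 451
Group 2: 492 × 0.965 = 475
Group 3: 551 × 0.954 = 526
Group 4: 1132 × 0.944 = 1069
Group 5: 379 × 0.968 + 2033 × 0.266 = 367 + 541 = 908
Net migration: Group 1 + 20 → 471
Giving 471 / 475 / 526 / 1069 / 908.
— Period 4 —
Births: 475 × 0.315 = 150 ; 526 × 0.245 = 129 → total 279
Group 2: 471 × 0.965 = 455
Group 3: 475 × 0.954 = 453
Group 4: 526 × 0.944 = 497
Group 5: 1069 × 0.968 + 908 × 0.266 = 1035 + 242 = 1277
Net migration: Group 1 + 20 → 299
Giving 299 / 455 / 453 / 497 / 1277.
Dependents (band 0–19 + band 80+) = 299 + 1277 = 1576; working-age = 1405; ratio = 1576/1405 × 100 = 112.2

112.2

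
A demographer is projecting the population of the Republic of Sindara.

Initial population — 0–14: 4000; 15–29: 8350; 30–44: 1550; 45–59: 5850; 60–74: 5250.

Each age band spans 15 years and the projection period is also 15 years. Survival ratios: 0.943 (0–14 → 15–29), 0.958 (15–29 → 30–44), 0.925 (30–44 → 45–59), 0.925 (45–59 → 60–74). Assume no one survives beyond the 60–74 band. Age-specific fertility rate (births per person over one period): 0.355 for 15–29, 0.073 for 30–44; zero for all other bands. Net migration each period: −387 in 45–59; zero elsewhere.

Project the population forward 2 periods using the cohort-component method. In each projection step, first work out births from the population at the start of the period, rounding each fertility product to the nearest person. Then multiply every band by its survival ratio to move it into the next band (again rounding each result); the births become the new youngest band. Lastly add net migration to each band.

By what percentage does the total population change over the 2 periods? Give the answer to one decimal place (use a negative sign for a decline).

-34.3

After projecting period 1:
Births: 8350 * 0.355 = 2964  |  1550 * 0.073 = 113 → 3077
15–29: 4000 * 0.943 = 3772
30–44: 8350 * 0.958 = 7999
45–59: 1550 * 0.925 = 1434
60–74: 5850 * 0.925 = 5411
Net migration: 45–59 − 387 → 1047
Population now: 0–14=3077, 15–29=3772, 30–44=7999, 45–59=1047, 60–74=5411
After projecting period 2:
Births: 3772 * 0.355 = 1339  |  7999 * 0.073 = 584 → 1923
15–29: 3077 * 0.943 = 2902
30–44: 3772 * 0.958 = 3614
45–59: 7999 * 0.925 = 7399
60–74: 1047 * 0.925 = 968
Net migration: 45–59 − 387 → 7012
Population now: 0–14=1923, 15–29=2902, 30–44=3614, 45–59=7012, 60–74=968
Total: 25000 → 16419; change = -8581; percentage change = -34.3%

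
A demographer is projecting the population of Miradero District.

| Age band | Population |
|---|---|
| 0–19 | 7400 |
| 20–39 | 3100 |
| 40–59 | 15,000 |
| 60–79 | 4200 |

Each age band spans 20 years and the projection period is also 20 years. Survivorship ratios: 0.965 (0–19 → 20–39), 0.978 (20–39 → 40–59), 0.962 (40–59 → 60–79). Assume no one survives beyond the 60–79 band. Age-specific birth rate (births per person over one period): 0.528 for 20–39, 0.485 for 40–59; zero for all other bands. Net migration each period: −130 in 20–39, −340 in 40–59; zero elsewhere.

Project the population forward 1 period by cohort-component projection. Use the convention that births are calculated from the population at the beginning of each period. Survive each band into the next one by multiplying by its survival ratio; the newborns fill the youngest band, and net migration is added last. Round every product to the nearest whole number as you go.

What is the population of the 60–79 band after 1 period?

Let group 1 be 0–19 through group 4 = 60–79.
— Period 1 —
Births: 3100 × 0.528 = 1637, 15000 × 0.485 = 7275 → total 8912
Group 2: 7400 × 0.965 = 7141
Group 3: 3100 × 0.978 = 3032
Group 4: 15000 × 0.962 = 14430
Net migration: Group 2 − 130 → 7011; Group 3 − 340 → 2692
End of period: [8912, 7011, 2692, 14430]

14430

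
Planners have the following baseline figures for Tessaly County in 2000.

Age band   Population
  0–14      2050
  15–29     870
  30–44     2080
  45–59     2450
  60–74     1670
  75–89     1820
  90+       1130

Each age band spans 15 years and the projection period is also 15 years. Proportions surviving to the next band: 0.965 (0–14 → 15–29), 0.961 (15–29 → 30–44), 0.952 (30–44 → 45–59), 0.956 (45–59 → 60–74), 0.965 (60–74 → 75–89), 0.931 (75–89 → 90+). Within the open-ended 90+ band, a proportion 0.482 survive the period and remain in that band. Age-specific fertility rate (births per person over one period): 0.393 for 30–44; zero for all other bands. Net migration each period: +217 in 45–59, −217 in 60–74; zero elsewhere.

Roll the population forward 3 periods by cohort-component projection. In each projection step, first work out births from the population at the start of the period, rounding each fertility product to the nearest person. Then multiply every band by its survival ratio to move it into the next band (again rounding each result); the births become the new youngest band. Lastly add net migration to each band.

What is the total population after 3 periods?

Let group 1 be 0–14 through group 7 = 90+.
Period 1:
Births: 2080 × 0.393 = 817
Group 2: 2050 × 0.965 = 1978
Group 3: 870 × 0.961 = 836
Group 4: 2080 × 0.952 = 1980
Group 5: 2450 × 0.956 = 2342
Group 6: 1670 × 0.965 = 1612
Group 7: 1820 × 0.931 + 1130 × 0.482 = 1694 + 545 = 2239
Net migration: Group 4 + 217 → 2197; Group 5 − 217 → 2125
Giving 817 / 1978 / 836 / 2197 / 2125 / 1612 / 2239.
Period 2:
Births: 836 × 0.393 = 329
Group 2: 817 × 0.965 = 788
Group 3: 1978 × 0.961 = 1901
Group 4: 836 × 0.952 = 796
Group 5: 2197 × 0.956 = 2100
Group 6: 2125 × 0.965 = 2051
Group 7: 1612 × 0.931 + 2239 × 0.482 = 1501 + 1079 = 2580
Net migration: Group 4 + 217 → 1013; Group 5 − 217 → 1883
Giving 329 / 788 / 1901 / 1013 / 1883 / 2051 / 2580.
Period 3:
Births: 1901 × 0.393 = 747
Group 2: 329 × 0.965 = 317
Group 3: 788 × 0.961 = 757
Group 4: 1901 × 0.952 = 1810
Group 5: 1013 × 0.956 = 968
Group 6: 1883 × 0.965 = 1817
Group 7: 2051 × 0.931 + 2580 × 0.482 = 1909 + 1244 = 3153
Net migration: Group 4 + 217 → 2027; Group 5 − 217 → 751
Giving 747 / 317 / 757 / 2027 / 751 / 1817 / 3153.
Total after period 3: 747 + 317 + 757 + 2027 + 751 + 1817 + 3153 = 9569

9569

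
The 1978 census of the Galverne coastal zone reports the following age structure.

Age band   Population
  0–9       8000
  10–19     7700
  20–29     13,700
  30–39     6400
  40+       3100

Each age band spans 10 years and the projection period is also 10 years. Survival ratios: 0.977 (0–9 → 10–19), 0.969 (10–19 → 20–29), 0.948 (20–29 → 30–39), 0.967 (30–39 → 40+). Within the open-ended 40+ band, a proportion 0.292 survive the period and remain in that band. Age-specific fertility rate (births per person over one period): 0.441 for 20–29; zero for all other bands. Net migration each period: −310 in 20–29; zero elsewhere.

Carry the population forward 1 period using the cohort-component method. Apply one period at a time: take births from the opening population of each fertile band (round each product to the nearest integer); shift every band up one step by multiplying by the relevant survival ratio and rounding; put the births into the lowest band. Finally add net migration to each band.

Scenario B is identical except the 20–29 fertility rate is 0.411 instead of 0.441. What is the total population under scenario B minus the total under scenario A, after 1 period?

[period 1]
Births: 13700 × 0.441 = 6042
10–19: 8000 × 0.977 = 7816
20–29: 7700 × 0.969 = 7461
30–39: 13700 × 0.948 = 12988
40+: 6400 × 0.967 + 3100 × 0.292 = 6189 + 905 = 7094
Net migration: 20–29 − 310 → 7151
End of period: [6042, 7816, 7151, 12988, 7094]
Scenario A total after 1 period: 41091
Scenario B projection —
[period 1]
Births: 13700 × 0.411 = 5631
10–19: 8000 × 0.977 = 7816
20–29: 7700 × 0.969 = 7461
30–39: 13700 × 0.948 = 12988
40+: 6400 × 0.967 + 3100 × 0.292 = 6189 + 905 = 7094
Net migration: 20–29 − 310 → 7151
End of period: [5631, 7816, 7151, 12988, 7094]
Scenario B total after 1 period: 40680
Difference B − A = 40680 − 41091 = -411

-411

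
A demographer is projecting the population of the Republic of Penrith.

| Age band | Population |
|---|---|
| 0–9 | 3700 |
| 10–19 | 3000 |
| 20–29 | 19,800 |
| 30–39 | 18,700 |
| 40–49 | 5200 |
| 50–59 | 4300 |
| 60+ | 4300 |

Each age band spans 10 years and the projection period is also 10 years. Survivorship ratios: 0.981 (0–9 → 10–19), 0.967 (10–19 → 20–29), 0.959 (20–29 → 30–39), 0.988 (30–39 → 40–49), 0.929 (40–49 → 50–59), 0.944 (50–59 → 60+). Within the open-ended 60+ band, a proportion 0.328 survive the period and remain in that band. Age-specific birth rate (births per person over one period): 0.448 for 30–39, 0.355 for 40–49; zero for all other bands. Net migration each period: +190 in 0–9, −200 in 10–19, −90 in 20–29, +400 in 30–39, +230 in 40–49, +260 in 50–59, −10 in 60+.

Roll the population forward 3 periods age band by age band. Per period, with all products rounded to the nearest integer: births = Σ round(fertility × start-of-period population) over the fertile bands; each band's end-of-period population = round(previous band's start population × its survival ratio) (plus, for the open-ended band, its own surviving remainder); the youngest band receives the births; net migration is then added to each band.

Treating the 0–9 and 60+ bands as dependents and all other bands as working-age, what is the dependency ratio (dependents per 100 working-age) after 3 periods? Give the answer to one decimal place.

54.9

Period 1.
Births: 18700 × 0.448 = 8378 ; 5200 × 0.355 = 1846 — total 10224
10–19: 3700 × 0.981 = 3630
20–29: 3000 × 0.967 = 2901
30–39: 19800 × 0.959 = 18988
40–49: 18700 × 0.988 = 18476
50–59: 5200 × 0.929 = 4831
60+: 4300 × 0.944 + 4300 × 0.328 = 4059 + 1410 = 5469
Net migration: 0–9 + 190 → 10414; 10–19 − 200 → 3430; 20–29 − 90 → 2811; 30–39 + 400 → 19388; 40–49 + 230 → 18706; 50–59 + 260 → 5091; 60+ − 10 → 5459
End of period: [10414, 3430, 2811, 19388, 18706, 5091, 5459]
Period 2.
Births: 19388 × 0.448 = 8686 ; 18706 × 0.355 = 6641 — total 15327
10–19: 10414 × 0.981 = 10216
20–29: 3430 × 0.967 = 3317
30–39: 2811 × 0.959 = 2696
40–49: 19388 × 0.988 = 19155
50–59: 18706 × 0.929 = 17378
60+: 5091 × 0.944 + 5459 × 0.328 = 4806 + 1791 = 6597
Net migration: 0–9 + 190 → 15517; 10–19 − 200 → 10016; 20–29 − 90 → 3227; 30–39 + 400 → 3096; 40–49 + 230 → 19385; 50–59 + 260 → 17638; 60+ − 10 → 6587
End of period: [15517, 10016, 3227, 3096, 19385, 17638, 6587]
Period 3.
Births: 3096 × 0.448 = 1387 ; 19385 × 0.355 = 6882 — total 8269
10–19: 15517 × 0.981 = 15222
20–29: 10016 × 0.967 = 9685
30–39: 3227 × 0.959 = 3095
40–49: 3096 × 0.988 = 3059
50–59: 19385 × 0.929 = 18009
60+: 17638 × 0.944 + 6587 × 0.328 = 16650 + 2161 = 18811
Net migration: 0–9 + 190 → 8459; 10–19 − 200 → 15022; 20–29 − 90 → 9595; 30–39 + 400 → 3495; 40–49 + 230 → 3289; 50–59 + 260 → 18269; 60+ − 10 → 18801
End of period: [8459, 15022, 9595, 3495, 3289, 18269, 18801]
Dependents (band 0–9 + band 60+) = 8459 + 18801 = 27260; working-age = 49670; ratio = 27260/49670 × 100 = 54.9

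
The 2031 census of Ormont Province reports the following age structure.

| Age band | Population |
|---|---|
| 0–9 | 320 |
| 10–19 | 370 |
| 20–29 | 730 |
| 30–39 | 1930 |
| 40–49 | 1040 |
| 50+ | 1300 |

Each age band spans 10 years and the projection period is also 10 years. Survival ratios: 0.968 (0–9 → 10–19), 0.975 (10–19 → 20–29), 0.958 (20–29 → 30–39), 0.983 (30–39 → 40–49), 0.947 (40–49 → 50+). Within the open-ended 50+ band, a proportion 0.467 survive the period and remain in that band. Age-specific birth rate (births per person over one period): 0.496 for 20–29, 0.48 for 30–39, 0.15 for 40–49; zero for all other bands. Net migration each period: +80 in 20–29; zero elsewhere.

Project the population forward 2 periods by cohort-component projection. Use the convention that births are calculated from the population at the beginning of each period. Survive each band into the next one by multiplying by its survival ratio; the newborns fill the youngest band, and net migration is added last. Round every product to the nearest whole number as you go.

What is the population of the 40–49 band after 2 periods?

Period 1.
Births: 730 × 0.496 = 362, 1930 × 0.48 = 926, 1040 × 0.15 = 156 ⇒ total 1444
10–19: 320 × 0.968 = 310
20–29: 370 × 0.975 = 361
30–39: 730 × 0.958 = 699
40–49: 1930 × 0.983 = 1897
50+: 1040 × 0.947 + 1300 × 0.467 = 985 + 607 = 1592
Net migration: 20–29 + 80 → 441
Population now: 0–9=1444, 10–19=310, 20–29=441, 30–39=699, 40–49=1897, 50+=1592
Period 2.
Births: 441 × 0.496 = 219, 699 × 0.48 = 336, 1897 × 0.15 = 285 ⇒ total 840
10–19: 1444 × 0.968 = 1398
20–29: 310 × 0.975 = 302
30–39: 441 × 0.958 = 422
40–49: 699 × 0.983 = 687
50+: 1897 × 0.947 + 1592 × 0.467 = 1796 + 743 = 2539
Net migration: 20–29 + 80 → 382
Population now: 0–9=840, 10–19=1398, 20–29=382, 30–39=422, 40–49=687, 50+=2539

687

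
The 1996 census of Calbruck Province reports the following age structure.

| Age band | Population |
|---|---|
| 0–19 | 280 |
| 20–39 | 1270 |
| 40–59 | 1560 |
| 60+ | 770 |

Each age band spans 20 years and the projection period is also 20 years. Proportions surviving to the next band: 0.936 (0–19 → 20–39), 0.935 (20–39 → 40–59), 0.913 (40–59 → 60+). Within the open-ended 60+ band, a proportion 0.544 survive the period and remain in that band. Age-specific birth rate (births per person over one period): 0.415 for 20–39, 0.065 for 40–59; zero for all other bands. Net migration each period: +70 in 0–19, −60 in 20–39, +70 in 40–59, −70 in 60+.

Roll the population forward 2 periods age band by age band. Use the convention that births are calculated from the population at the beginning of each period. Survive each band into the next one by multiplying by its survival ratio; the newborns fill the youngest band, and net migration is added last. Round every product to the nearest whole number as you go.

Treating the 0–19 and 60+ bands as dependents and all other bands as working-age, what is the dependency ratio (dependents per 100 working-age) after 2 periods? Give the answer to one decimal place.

Let group 1 be 0–19 through group 4 = 60+.
— Period 1 —
Births: 1270 * 0.415 = 527  |  1560 * 0.065 = 101 → total 628
Group 2: 280 * 0.936 = 262
Group 3: 1270 * 0.935 = 1187
Group 4: 1560 * 0.913 + 770 * 0.544 = 1424 + 419 = 1843
Net migration: Group 1 + 70 → 698; Group 2 − 60 → 202; Group 3 + 70 → 1257; Group 4 − 70 → 1773
Population now: 0–19=698, 20–39=202, 40–59=1257, 60+=1773
— Period 2 —
Births: 202 * 0.415 = 84  |  1257 * 0.065 = 82 → total 166
Group 2: 698 * 0.936 = 653
Group 3: 202 * 0.935 = 189
Group 4: 1257 * 0.913 + 1773 * 0.544 = 1148 + 965 = 2113
Net migration: Group 1 + 70 → 236; Group 2 − 60 → 593; Group 3 + 70 → 259; Group 4 − 70 → 2043
Population now: 0–19=236, 20–39=593, 40–59=259, 60+=2043
Dependents (band 0–19 + band 60+) = 236 + 2043 = 2279; working-age = 852; ratio = 2279/852 × 100 = 267.5

267.5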